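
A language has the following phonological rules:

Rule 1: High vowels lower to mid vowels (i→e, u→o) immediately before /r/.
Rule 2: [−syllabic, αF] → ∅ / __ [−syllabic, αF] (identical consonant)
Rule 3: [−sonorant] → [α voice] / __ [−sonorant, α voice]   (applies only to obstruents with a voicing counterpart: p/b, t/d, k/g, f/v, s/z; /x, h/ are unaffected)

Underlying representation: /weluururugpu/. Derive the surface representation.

Rule 1 (pre-rhotic lowering): /u/ is a high vowel immediately before /r/, so it lowers to [o]. /u/ is a high vowel immediately before /r/, so it lowers to [o]. /weluururugpu/ → weluororugpu.
Rule 2 (degemination): no segment meets the environment; /weluororugpu/ is unchanged.
Rule 3 (regressive voicing assimilation): /g/ precedes the voiceless obstruent /p/, so it devoices to [k] by assimilation. /weluororugpu/ → weluororukpu.

weluororukpu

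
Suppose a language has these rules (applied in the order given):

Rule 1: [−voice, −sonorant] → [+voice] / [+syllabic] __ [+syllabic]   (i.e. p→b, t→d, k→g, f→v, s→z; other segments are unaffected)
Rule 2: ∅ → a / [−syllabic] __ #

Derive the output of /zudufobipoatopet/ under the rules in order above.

zuduvobiboadobeta

Rule 1 (intervocalic voicing): /f/ is a voiceless obstruent between vowels /u/ and /o/, so it voices to [v]. /p/ is a voiceless obstruent between vowels /i/ and /o/, so it voices to [b]. /t/ is a voiceless obstruent between vowels /a/ and /o/, so it voices to [d]. /p/ is a voiceless obstruent between vowels /o/ and /e/, so it voices to [b]. /zudufobipoatopet/ → zuduvobiboadobet.
Rule 2 (final a-epenthesis): the form ends in the consonant /t/, so [a] is inserted word-finally. /zuduvobiboadobet/ → zuduvobiboadobeta.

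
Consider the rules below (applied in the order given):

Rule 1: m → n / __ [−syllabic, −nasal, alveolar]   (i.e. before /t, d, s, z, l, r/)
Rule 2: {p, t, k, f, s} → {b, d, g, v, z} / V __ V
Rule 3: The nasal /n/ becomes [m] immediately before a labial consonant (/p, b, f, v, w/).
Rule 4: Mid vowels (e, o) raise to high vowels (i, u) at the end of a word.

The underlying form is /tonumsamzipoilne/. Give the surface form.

Rule 1 (nasal place assimilation): /m/ precedes the alveolar consonant /s/, so it assimilates in place to [n]. /m/ precedes the alveolar consonant /z/, so it assimilates in place to [n]. /tonumsamzipoilne/ → tonunsanzipoilne.
Rule 2 (intervocalic voicing): /p/ is a voiceless obstruent between vowels /i/ and /o/, so it voices to [b]. /tonunsanzipoilne/ → tonunsanziboilne.
Rule 3 (nasal place assimilation): no segment meets the environment; /tonunsanziboilne/ is unchanged.
Rule 4 (final vowel raising): /e/ is a mid vowel in word-final position, so it raises to [i]. /tonunsanziboilne/ → tonunsanziboilni.

tonunsanziboilni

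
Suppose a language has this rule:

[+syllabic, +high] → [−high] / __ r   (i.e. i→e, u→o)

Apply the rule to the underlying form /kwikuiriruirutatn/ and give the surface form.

/i/ is a high vowel immediately before /r/, so it lowers to [e].
/i/ is a high vowel immediately before /r/, so it lowers to [e].
/i/ is a high vowel immediately before /r/, so it lowers to [e].
Surface form: [kwikuereruerutatn].

kwikuereruerutatn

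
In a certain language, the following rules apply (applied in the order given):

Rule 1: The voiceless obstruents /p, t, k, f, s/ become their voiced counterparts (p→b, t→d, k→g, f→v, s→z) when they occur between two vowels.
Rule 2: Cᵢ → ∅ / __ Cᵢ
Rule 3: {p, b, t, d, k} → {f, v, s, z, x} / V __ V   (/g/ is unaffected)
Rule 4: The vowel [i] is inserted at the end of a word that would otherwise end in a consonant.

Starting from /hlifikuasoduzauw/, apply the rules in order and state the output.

hliviguazozuzauwi

Rule 1 (intervocalic voicing): /f/ is a voiceless obstruent between vowels /i/ and /i/, so it voices to [v]. /k/ is a voiceless obstruent between vowels /i/ and /u/, so it voices to [g]. /s/ is a voiceless obstruent between vowels /a/ and /o/, so it voices to [z]. /hlifikuasoduzauw/ → hliviguazoduzauw.
Rule 2 (degemination): no segment meets the environment; /hliviguazoduzauw/ is unchanged.
Rule 3 (intervocalic spirantization): /d/ is a stop between vowels /o/ and /u/, so it spirantizes to the fricative [z]. /hliviguazoduzauw/ → hliviguazozuzauw.
Rule 4 (final i-epenthesis): the form ends in the consonant /w/, so [i] is inserted word-finally. /hliviguazozuzauw/ → hliviguazozuzauwi.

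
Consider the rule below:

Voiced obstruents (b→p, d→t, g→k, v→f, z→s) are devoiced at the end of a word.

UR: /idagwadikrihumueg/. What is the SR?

idagwadikrihumuek

Scanning /idagwadikrihumueg/: /d/ at position 2 is not in the conditioning environment; /g/ at position 4 is not in the conditioning environment; /d/ at position 7 is not in the conditioning environment; /g/ is a voiced obstruent in word-final position, so it devoices to [k].
Result: [idagwadikrihumuek].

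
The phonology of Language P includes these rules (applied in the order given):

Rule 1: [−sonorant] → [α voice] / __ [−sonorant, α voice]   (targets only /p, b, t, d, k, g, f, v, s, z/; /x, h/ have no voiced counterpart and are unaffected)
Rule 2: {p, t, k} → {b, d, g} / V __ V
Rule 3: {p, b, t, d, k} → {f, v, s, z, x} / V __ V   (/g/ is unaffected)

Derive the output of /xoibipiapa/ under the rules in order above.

xoiviviava

Rule 1 (regressive voicing assimilation): no segment meets the environment; /xoibipiapa/ is unchanged.
Rule 2 (intervocalic voicing): /p/ is a voiceless stop between vowels /i/ and /i/, so it voices to [b]. /p/ is a voiceless stop between vowels /a/ and /a/, so it voices to [b]. /xoibipiapa/ → xoibibiaba.
Rule 3 (intervocalic spirantization): /b/ is a stop between vowels /i/ and /i/, so it spirantizes to the fricative [v]. /b/ is a stop between vowels /i/ and /i/, so it spirantizes to the fricative [v]. /b/ is a stop between vowels /a/ and /a/, so it spirantizes to the fricative [v]. /xoibibiaba/ → xoiviviava.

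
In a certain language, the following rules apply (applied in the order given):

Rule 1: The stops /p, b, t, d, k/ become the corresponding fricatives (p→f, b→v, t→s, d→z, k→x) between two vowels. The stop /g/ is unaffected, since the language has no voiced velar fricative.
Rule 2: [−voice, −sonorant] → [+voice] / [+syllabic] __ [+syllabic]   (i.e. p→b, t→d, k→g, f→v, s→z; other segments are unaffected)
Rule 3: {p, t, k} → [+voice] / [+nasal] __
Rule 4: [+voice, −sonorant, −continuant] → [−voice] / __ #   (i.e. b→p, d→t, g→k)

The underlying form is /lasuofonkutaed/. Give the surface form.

lazuovonguzaet

Rule 1 (intervocalic spirantization): /t/ is a stop between vowels /u/ and /a/, so it spirantizes to the fricative [s]. /lasuofonkutaed/ → lasuofonkusaed.
Rule 2 (intervocalic voicing): /s/ is a voiceless obstruent between vowels /a/ and /u/, so it voices to [z]. /f/ is a voiceless obstruent between vowels /o/ and /o/, so it voices to [v]. /s/ is a voiceless obstruent between vowels /u/ and /a/, so it voices to [z]. /lasuofonkusaed/ → lazuovonkuzaed.
Rule 3 (post-nasal voicing): /k/ is a voiceless stop immediately after the nasal /n/, so it voices to [g]. /lazuovonkuzaed/ → lazuovonguzaed.
Rule 4 (final devoicing): /d/ is a voiced stop in word-final position, so it devoices to [t]. /lazuovonguzaed/ → lazuovonguzaet.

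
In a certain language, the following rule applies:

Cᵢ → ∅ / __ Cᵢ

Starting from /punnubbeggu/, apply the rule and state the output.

punubegu

/nn/ is a geminate; the first /n/ deletes.
/bb/ is a geminate; the first /b/ deletes.
/gg/ is a geminate; the first /g/ deletes.
The other instances of /p/, /n/, /b/, /g/ do not occur in the required environment and remain unchanged.
Surface form: [punubegu].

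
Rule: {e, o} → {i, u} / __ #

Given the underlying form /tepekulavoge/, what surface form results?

tepekulavogi

Scanning /tepekulavoge/: /e/ at position 2 is not in the conditioning environment; /e/ at position 4 is not in the conditioning environment; /o/ at position 10 is not in the conditioning environment; /e/ is a mid vowel in word-final position, so it raises to [i].
Result: [tepekulavogi].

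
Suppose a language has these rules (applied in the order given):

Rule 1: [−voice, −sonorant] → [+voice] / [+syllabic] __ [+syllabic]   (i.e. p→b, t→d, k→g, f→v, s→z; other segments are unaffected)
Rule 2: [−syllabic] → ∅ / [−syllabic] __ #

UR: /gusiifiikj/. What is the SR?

Rule 1 (intervocalic voicing): /s/ is a voiceless obstruent between vowels /u/ and /i/, so it voices to [z]. /f/ is a voiceless obstruent between vowels /i/ and /i/, so it voices to [v]. /gusiifiikj/ → guziiviikj.
Rule 2 (final cluster simplification): /j/ is the second consonant of a word-final cluster /kj/, so it deletes. /guziiviikj/ → guziiviik.

guziiviik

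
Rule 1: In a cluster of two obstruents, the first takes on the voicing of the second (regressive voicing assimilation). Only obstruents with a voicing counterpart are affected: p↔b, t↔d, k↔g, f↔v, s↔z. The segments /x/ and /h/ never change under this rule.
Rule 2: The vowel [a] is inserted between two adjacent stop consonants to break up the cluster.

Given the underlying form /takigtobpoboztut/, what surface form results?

takikatopapobostut

Rule 1 (regressive voicing assimilation): /g/ precedes the voiceless obstruent /t/, so it devoices to [k] by assimilation. /b/ precedes the voiceless obstruent /p/, so it devoices to [p] by assimilation. /z/ precedes the voiceless obstruent /t/, so it devoices to [s] by assimilation. /takigtobpoboztut/ → takiktoppobostut.
Rule 2 (stop-cluster a-epenthesis): /k/ and /t/ form a stop–stop cluster, so [a] is inserted between them. /p/ and /p/ form a stop–stop cluster, so [a] is inserted between them. /takiktoppobostut/ → takikatopapobostut.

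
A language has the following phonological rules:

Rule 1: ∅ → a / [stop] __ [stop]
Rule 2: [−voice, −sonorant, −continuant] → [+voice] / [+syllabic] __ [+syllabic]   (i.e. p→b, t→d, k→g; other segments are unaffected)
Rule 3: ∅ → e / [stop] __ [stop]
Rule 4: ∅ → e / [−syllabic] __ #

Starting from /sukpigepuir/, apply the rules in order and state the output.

sugabigebuire

Rule 1 (stop-cluster a-epenthesis): /k/ and /p/ form a stop–stop cluster, so [a] is inserted between them. /sukpigepuir/ → sukapigepuir.
Rule 2 (intervocalic voicing): /k/ is a voiceless stop between vowels /u/ and /a/, so it voices to [g]. /p/ is a voiceless stop between vowels /a/ and /i/, so it voices to [b]. /p/ is a voiceless stop between vowels /e/ and /u/, so it voices to [b]. /sukapigepuir/ → sugabigebuir.
Rule 3 (stop-cluster e-epenthesis): no segment meets the environment; /sugabigebuir/ is unchanged.
Rule 4 (final e-epenthesis): the form ends in the consonant /r/, so [e] is inserted word-finally. /sugabigebuir/ → sugabigebuire.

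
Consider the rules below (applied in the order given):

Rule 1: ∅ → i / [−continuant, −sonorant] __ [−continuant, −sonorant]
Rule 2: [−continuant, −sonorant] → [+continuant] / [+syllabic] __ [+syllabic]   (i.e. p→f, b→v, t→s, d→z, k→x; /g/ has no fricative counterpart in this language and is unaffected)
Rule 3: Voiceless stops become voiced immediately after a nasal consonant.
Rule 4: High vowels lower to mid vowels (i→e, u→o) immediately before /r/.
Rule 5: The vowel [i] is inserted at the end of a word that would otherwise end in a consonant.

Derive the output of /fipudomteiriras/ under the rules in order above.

Rule 1 (stop-cluster i-epenthesis): no segment meets the environment; /fipudomteiriras/ is unchanged.
Rule 2 (intervocalic spirantization): /p/ is a stop between vowels /i/ and /u/, so it spirantizes to the fricative [f]. /d/ is a stop between vowels /u/ and /o/, so it spirantizes to the fricative [z]. /fipudomteiriras/ → fifuzomteiriras.
Rule 3 (post-nasal voicing): /t/ is a voiceless stop immediately after the nasal /m/, so it voices to [d]. /fifuzomteiriras/ → fifuzomdeiriras.
Rule 4 (pre-rhotic lowering): /i/ is a high vowel immediately before /r/, so it lowers to [e]. /i/ is a high vowel immediately before /r/, so it lowers to [e]. /fifuzomdeiriras/ → fifuzomdeereras.
Rule 5 (final i-epenthesis): the form ends in the consonant /s/, so [i] is inserted word-finally. /fifuzomdeereras/ → fifuzomdeererasi.

fifuzomdeererasi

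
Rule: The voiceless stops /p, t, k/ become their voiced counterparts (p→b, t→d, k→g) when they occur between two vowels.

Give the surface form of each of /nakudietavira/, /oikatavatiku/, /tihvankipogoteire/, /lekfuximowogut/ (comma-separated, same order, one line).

nagudiedavira, oigadavadigu, tihvankibogodeire, lekfuximowogut

/nakudietavira/: /k/ is a voiceless stop between vowels /a/ and /u/, so it voices to [g]. /t/ is a voiceless stop between vowels /e/ and /a/, so it voices to [d]. → [nagudiedavira].
/oikatavatiku/: /k/ is a voiceless stop between vowels /i/ and /a/, so it voices to [g]. /t/ is a voiceless stop between vowels /a/ and /a/, so it voices to [d]. /t/ is a voiceless stop between vowels /a/ and /i/, so it voices to [d]. /k/ is a voiceless stop between vowels /i/ and /u/, so it voices to [g]. → [oigadavadigu].
/tihvankipogoteire/: /p/ is a voiceless stop between vowels /i/ and /o/, so it voices to [b]. /t/ is a voiceless stop between vowels /o/ and /e/, so it voices to [d]. → [tihvankibogodeire].
/lekfuximowogut/: the rule's environment is not met; surfaces unchanged as [lekfuximowogut].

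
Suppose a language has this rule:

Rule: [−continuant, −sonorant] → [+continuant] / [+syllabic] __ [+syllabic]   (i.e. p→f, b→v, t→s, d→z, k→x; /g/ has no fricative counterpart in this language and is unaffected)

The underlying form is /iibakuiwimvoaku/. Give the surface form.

/b/ is a stop between vowels /i/ and /a/, so it spirantizes to the fricative [v].
/k/ is a stop between vowels /a/ and /u/, so it spirantizes to the fricative [x].
/k/ is a stop between vowels /a/ and /u/, so it spirantizes to the fricative [x].
Surface form: [iivaxuiwimvoaxu].

iivaxuiwimvoaxu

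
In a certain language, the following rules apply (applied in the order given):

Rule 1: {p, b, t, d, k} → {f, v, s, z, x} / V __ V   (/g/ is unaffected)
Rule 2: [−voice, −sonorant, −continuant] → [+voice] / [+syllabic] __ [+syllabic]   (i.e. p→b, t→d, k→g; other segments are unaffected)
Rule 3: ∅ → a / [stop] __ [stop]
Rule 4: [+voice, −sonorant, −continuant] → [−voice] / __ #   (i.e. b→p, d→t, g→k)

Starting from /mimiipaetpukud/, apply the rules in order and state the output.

mimiifaetapuxut

Rule 1 (intervocalic spirantization): /p/ is a stop between vowels /i/ and /a/, so it spirantizes to the fricative [f]. /k/ is a stop between vowels /u/ and /u/, so it spirantizes to the fricative [x]. /mimiipaetpukud/ → mimiifaetpuxud.
Rule 2 (intervocalic voicing): no segment meets the environment; /mimiifaetpuxud/ is unchanged.
Rule 3 (stop-cluster a-epenthesis): /t/ and /p/ form a stop–stop cluster, so [a] is inserted between them. /mimiifaetpuxud/ → mimiifaetapuxud.
Rule 4 (final devoicing): /d/ is a voiced stop in word-final position, so it devoices to [t]. /mimiifaetapuxud/ → mimiifaetapuxut.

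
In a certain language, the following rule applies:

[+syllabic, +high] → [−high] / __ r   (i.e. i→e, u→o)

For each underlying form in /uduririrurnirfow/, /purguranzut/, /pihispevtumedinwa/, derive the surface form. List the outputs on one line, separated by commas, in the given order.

/uduririrurnirfow/: /u/ is a high vowel immediately before /r/, so it lowers to [o]. /i/ is a high vowel immediately before /r/, so it lowers to [e]. /i/ is a high vowel immediately before /r/, so it lowers to [e]. /u/ is a high vowel immediately before /r/, so it lowers to [o]. /i/ is a high vowel immediately before /r/, so it lowers to [e]. → [udorererornerfow].
/purguranzut/: /u/ is a high vowel immediately before /r/, so it lowers to [o]. /u/ is a high vowel immediately before /r/, so it lowers to [o]. → [porgoranzut].
/pihispevtumedinwa/: the rule's environment is not met; surfaces unchanged as [pihispevtumedinwa].

udorererornerfow, porgoranzut, pihispevtumedinwa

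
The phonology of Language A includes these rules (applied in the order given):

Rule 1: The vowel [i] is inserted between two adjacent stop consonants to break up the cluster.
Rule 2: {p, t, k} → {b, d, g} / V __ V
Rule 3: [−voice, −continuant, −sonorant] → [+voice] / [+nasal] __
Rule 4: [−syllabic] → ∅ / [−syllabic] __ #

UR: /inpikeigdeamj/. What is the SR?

Rule 1 (stop-cluster i-epenthesis): /g/ and /d/ form a stop–stop cluster, so [i] is inserted between them. /inpikeigdeamj/ → inpikeigideamj.
Rule 2 (intervocalic voicing): /k/ is a voiceless stop between vowels /i/ and /e/, so it voices to [g]. /inpikeigideamj/ → inpigeigideamj.
Rule 3 (post-nasal voicing): /p/ is a voiceless stop immediately after the nasal /n/, so it voices to [b]. /inpigeigideamj/ → inbigeigideamj.
Rule 4 (final cluster simplification): /j/ is the second consonant of a word-final cluster /mj/, so it deletes. /inbigeigideamj/ → inbigeigideam.

inbigeigideam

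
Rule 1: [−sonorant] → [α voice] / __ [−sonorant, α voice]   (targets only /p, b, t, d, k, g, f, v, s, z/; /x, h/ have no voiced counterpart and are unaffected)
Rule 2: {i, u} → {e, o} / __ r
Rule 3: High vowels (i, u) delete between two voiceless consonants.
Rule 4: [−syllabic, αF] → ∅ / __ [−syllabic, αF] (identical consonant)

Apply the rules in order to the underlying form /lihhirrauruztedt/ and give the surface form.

Rule 1 (regressive voicing assimilation): /z/ precedes the voiceless obstruent /t/, so it devoices to [s] by assimilation. /d/ precedes the voiceless obstruent /t/, so it devoices to [t] by assimilation. /lihhirrauruztedt/ → lihhirraurustett.
Rule 2 (pre-rhotic lowering): /i/ is a high vowel immediately before /r/, so it lowers to [e]. /u/ is a high vowel immediately before /r/, so it lowers to [o]. /lihhirraurustett/ → lihherraorustett.
Rule 3 (high vowel syncope): no segment meets the environment; /lihherraorustett/ is unchanged.
Rule 4 (degemination): /hh/ is a geminate; the first /h/ deletes. /rr/ is a geminate; the first /r/ deletes. /tt/ is a geminate; the first /t/ deletes. /lihherraorustett/ → liheraorustet.

liheraorustet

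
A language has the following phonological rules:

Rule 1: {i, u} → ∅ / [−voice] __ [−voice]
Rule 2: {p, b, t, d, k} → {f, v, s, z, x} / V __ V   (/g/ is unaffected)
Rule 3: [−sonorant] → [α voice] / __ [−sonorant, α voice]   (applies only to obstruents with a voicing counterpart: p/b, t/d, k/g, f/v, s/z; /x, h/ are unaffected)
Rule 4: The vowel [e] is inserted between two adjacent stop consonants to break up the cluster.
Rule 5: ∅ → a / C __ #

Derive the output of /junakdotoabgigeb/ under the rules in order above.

junagedosoabegigeba

Rule 1 (high vowel syncope): no segment meets the environment; /junakdotoabgigeb/ is unchanged.
Rule 2 (intervocalic spirantization): /t/ is a stop between vowels /o/ and /o/, so it spirantizes to the fricative [s]. /junakdotoabgigeb/ → junakdosoabgigeb.
Rule 3 (regressive voicing assimilation): /k/ precedes the voiced obstruent /d/, so it voices to [g] by assimilation. /junakdosoabgigeb/ → junagdosoabgigeb.
Rule 4 (stop-cluster e-epenthesis): /g/ and /d/ form a stop–stop cluster, so [e] is inserted between them. /b/ and /g/ form a stop–stop cluster, so [e] is inserted between them. /junagdosoabgigeb/ → junagedosoabegigeb.
Rule 5 (final a-epenthesis): the form ends in the consonant /b/, so [a] is inserted word-finally. /junagedosoabegigeb/ → junagedosoabegigeba.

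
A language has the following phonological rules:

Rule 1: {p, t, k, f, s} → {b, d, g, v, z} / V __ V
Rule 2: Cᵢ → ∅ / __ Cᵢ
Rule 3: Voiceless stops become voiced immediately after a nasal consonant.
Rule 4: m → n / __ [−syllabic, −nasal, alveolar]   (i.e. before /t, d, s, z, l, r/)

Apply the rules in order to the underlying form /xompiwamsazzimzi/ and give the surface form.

Rule 1 (intervocalic voicing): no segment meets the environment; /xompiwamsazzimzi/ is unchanged.
Rule 2 (degemination): /zz/ is a geminate; the first /z/ deletes. /xompiwamsazzimzi/ → xompiwamsazimzi.
Rule 3 (post-nasal voicing): /p/ is a voiceless stop immediately after the nasal /m/, so it voices to [b]. /xompiwamsazimzi/ → xombiwamsazimzi.
Rule 4 (nasal place assimilation): /m/ precedes the alveolar consonant /s/, so it assimilates in place to [n]. /m/ precedes the alveolar consonant /z/, so it assimilates in place to [n]. /xombiwamsazimzi/ → xombiwansazinzi.

xombiwansazinzi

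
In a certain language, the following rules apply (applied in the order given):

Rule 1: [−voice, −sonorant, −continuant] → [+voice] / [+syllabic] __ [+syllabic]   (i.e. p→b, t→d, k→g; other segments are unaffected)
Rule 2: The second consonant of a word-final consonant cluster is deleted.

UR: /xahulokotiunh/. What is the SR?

Rule 1 (intervocalic voicing): /k/ is a voiceless stop between vowels /o/ and /o/, so it voices to [g]. /t/ is a voiceless stop between vowels /o/ and /i/, so it voices to [d]. /xahulokotiunh/ → xahulogodiunh.
Rule 2 (final cluster simplification): /h/ is the second consonant of a word-final cluster /nh/, so it deletes. /xahulogodiunh/ → xahulogodiun.

xahulogodiun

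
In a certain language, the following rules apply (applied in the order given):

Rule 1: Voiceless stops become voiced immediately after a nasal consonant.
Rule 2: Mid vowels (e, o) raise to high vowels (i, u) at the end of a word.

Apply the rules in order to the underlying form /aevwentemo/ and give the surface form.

Rule 1 (post-nasal voicing): /t/ is a voiceless stop immediately after the nasal /n/, so it voices to [d]. /aevwentemo/ → aevwendemo.
Rule 2 (final vowel raising): /o/ is a mid vowel in word-final position, so it raises to [u]. /aevwendemo/ → aevwendemu.

aevwendemu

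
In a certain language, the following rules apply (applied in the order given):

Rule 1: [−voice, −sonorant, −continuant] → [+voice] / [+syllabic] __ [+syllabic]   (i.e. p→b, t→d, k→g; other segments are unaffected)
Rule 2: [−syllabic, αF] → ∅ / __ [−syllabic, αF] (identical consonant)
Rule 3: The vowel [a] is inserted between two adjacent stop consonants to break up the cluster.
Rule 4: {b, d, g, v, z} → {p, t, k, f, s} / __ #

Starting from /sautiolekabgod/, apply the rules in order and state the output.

saudiolegabagot

Rule 1 (intervocalic voicing): /t/ is a voiceless stop between vowels /u/ and /i/, so it voices to [d]. /k/ is a voiceless stop between vowels /e/ and /a/, so it voices to [g]. /sautiolekabgod/ → saudiolegabgod.
Rule 2 (degemination): no segment meets the environment; /saudiolegabgod/ is unchanged.
Rule 3 (stop-cluster a-epenthesis): /b/ and /g/ form a stop–stop cluster, so [a] is inserted between them. /saudiolegabgod/ → saudiolegabagod.
Rule 4 (final devoicing): /d/ is a voiced obstruent in word-final position, so it devoices to [t]. /saudiolegabagod/ → saudiolegabagot.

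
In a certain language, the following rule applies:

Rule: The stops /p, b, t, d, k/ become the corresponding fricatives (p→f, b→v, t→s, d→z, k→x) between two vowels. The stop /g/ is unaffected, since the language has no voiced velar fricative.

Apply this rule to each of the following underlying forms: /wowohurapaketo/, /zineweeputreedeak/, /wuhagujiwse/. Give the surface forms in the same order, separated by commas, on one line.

/wowohurapaketo/: /p/ is a stop between vowels /a/ and /a/, so it spirantizes to the fricative [f]. /k/ is a stop between vowels /a/ and /e/, so it spirantizes to the fricative [x]. /t/ is a stop between vowels /e/ and /o/, so it spirantizes to the fricative [s]. → [wowohurafaxeso].
/zineweeputreedeak/: /p/ is a stop between vowels /e/ and /u/, so it spirantizes to the fricative [f]. /d/ is a stop between vowels /e/ and /e/, so it spirantizes to the fricative [z]. → [zineweefutreezeak].
/wuhagujiwse/: the rule's environment is not met; surfaces unchanged as [wuhagujiwse].

wowohurafaxeso, zineweefutreezeak, wuhagujiwse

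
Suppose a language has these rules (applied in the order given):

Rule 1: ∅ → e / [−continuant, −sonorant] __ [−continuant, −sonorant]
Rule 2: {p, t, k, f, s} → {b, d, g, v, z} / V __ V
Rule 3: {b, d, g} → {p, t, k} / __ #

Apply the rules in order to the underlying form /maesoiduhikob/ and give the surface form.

maezoiduhigop

Rule 1 (stop-cluster e-epenthesis): no segment meets the environment; /maesoiduhikob/ is unchanged.
Rule 2 (intervocalic voicing): /s/ is a voiceless obstruent between vowels /e/ and /o/, so it voices to [z]. /k/ is a voiceless obstruent between vowels /i/ and /o/, so it voices to [g]. /maesoiduhikob/ → maezoiduhigob.
Rule 3 (final devoicing): /b/ is a voiced stop in word-final position, so it devoices to [p]. /maezoiduhigob/ → maezoiduhigop.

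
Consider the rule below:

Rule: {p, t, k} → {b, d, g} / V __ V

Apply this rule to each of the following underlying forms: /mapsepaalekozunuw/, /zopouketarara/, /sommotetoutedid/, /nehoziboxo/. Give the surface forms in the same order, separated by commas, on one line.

mapsebaalegozunuw, zobougedarara, sommodedoudedid, nehoziboxo

/mapsepaalekozunuw/: /p/ is a voiceless stop between vowels /e/ and /a/, so it voices to [b]. /k/ is a voiceless stop between vowels /e/ and /o/, so it voices to [g]. → [mapsebaalegozunuw].
/zopouketarara/: /p/ is a voiceless stop between vowels /o/ and /o/, so it voices to [b]. /k/ is a voiceless stop between vowels /u/ and /e/, so it voices to [g]. /t/ is a voiceless stop between vowels /e/ and /a/, so it voices to [d]. → [zobougedarara].
/sommotetoutedid/: /t/ is a voiceless stop between vowels /o/ and /e/, so it voices to [d]. /t/ is a voiceless stop between vowels /e/ and /o/, so it voices to [d]. /t/ is a voiceless stop between vowels /u/ and /e/, so it voices to [d]. → [sommodedoudedid].
/nehoziboxo/: the rule's environment is not met; surfaces unchanged as [nehoziboxo].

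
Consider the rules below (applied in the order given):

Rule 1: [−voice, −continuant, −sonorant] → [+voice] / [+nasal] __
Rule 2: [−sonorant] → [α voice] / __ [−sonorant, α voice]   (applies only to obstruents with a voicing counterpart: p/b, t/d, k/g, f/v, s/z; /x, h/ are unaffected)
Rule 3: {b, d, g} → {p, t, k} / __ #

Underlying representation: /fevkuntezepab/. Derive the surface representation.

fefkundezepap

Rule 1 (post-nasal voicing): /t/ is a voiceless stop immediately after the nasal /n/, so it voices to [d]. /fevkuntezepab/ → fevkundezepab.
Rule 2 (regressive voicing assimilation): /v/ precedes the voiceless obstruent /k/, so it devoices to [f] by assimilation. /fevkundezepab/ → fefkundezepab.
Rule 3 (final devoicing): /b/ is a voiced stop in word-final position, so it devoices to [p]. /fefkundezepab/ → fefkundezepap.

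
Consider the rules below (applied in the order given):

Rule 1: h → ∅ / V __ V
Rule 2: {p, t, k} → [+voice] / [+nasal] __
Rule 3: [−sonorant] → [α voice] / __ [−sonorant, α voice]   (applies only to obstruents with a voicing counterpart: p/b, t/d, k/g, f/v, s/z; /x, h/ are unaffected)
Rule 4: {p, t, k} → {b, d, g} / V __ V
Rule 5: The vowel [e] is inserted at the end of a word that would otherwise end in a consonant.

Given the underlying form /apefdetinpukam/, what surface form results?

abevdedinbugame

Rule 1 (intervocalic h-deletion): no segment meets the environment; /apefdetinpukam/ is unchanged.
Rule 2 (post-nasal voicing): /p/ is a voiceless stop immediately after the nasal /n/, so it voices to [b]. /apefdetinpukam/ → apefdetinbukam.
Rule 3 (regressive voicing assimilation): /f/ precedes the voiced obstruent /d/, so it voices to [v] by assimilation. /apefdetinbukam/ → apevdetinbukam.
Rule 4 (intervocalic voicing): /p/ is a voiceless stop between vowels /a/ and /e/, so it voices to [b]. /t/ is a voiceless stop between vowels /e/ and /i/, so it voices to [d]. /k/ is a voiceless stop between vowels /u/ and /a/, so it voices to [g]. /apevdetinbukam/ → abevdedinbugam.
Rule 5 (final e-epenthesis): the form ends in the consonant /m/, so [e] is inserted word-finally. /abevdedinbugam/ → abevdedinbugame.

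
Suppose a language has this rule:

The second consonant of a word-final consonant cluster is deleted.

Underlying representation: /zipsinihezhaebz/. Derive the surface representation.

/z/ is the second consonant of a word-final cluster /bz/, so it deletes.
The other instances of /z/, /p/, /s/, /n/, /h/, /b/ do not occur in the required environment and remain unchanged.
Surface form: [zipsinihezhaeb].

zipsinihezhaeb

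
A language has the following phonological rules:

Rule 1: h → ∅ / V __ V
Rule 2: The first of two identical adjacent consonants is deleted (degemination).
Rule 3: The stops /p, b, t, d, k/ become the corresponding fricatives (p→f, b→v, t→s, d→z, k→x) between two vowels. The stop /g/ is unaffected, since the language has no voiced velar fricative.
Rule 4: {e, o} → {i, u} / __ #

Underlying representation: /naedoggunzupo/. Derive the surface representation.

Rule 1 (intervocalic h-deletion): no segment meets the environment; /naedoggunzupo/ is unchanged.
Rule 2 (degemination): /gg/ is a geminate; the first /g/ deletes. /naedoggunzupo/ → naedogunzupo.
Rule 3 (intervocalic spirantization): /d/ is a stop between vowels /e/ and /o/, so it spirantizes to the fricative [z]. /p/ is a stop between vowels /u/ and /o/, so it spirantizes to the fricative [f]. /naedogunzupo/ → naezogunzufo.
Rule 4 (final vowel raising): /o/ is a mid vowel in word-final position, so it raises to [u]. /naezogunzufo/ → naezogunzufu.

naezogunzufu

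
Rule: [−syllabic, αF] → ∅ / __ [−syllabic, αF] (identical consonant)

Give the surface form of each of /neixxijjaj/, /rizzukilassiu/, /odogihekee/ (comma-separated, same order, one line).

neixijaj, rizukilasiu, odogihekee

/neixxijjaj/: /xx/ is a geminate; the first /x/ deletes. /jj/ is a geminate; the first /j/ deletes. → [neixijaj].
/rizzukilassiu/: /zz/ is a geminate; the first /z/ deletes. /ss/ is a geminate; the first /s/ deletes. → [rizukilasiu].
/odogihekee/: the rule's environment is not met; surfaces unchanged as [odogihekee].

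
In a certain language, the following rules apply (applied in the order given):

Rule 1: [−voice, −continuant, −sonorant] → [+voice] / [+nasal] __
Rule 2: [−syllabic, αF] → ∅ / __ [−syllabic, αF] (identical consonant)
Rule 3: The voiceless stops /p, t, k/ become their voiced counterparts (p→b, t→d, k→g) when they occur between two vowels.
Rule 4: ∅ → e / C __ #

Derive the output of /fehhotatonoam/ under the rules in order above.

fehodadonoame

Rule 1 (post-nasal voicing): no segment meets the environment; /fehhotatonoam/ is unchanged.
Rule 2 (degemination): /hh/ is a geminate; the first /h/ deletes. /fehhotatonoam/ → fehotatonoam.
Rule 3 (intervocalic voicing): /t/ is a voiceless stop between vowels /o/ and /a/, so it voices to [d]. /t/ is a voiceless stop between vowels /a/ and /o/, so it voices to [d]. /fehotatonoam/ → fehodadonoam.
Rule 4 (final e-epenthesis): the form ends in the consonant /m/, so [e] is inserted word-finally. /fehodadonoam/ → fehodadonoame.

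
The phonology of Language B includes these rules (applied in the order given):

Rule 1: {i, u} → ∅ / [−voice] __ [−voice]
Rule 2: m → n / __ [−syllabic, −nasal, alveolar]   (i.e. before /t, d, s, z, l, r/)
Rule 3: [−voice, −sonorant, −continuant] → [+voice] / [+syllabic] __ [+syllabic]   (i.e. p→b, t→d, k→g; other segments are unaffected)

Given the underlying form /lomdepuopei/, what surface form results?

Rule 1 (high vowel syncope): no segment meets the environment; /lomdepuopei/ is unchanged.
Rule 2 (nasal place assimilation): /m/ precedes the alveolar consonant /d/, so it assimilates in place to [n]. /lomdepuopei/ → londepuopei.
Rule 3 (intervocalic voicing): /p/ is a voiceless stop between vowels /e/ and /u/, so it voices to [b]. /p/ is a voiceless stop between vowels /o/ and /e/, so it voices to [b]. /londepuopei/ → londebuobei.

londebuobei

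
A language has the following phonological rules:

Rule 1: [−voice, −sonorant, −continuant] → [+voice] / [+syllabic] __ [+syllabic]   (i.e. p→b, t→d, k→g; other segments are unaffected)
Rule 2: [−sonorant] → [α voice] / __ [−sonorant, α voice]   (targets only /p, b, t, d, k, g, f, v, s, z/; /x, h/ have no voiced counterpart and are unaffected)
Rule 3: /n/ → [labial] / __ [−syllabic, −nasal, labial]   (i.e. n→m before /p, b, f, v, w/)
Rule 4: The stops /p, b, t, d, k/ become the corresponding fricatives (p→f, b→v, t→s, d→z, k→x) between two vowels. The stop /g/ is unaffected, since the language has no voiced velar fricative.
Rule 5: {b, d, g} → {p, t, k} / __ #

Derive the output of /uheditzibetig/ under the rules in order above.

uhezidzivezik

Rule 1 (intervocalic voicing): /t/ is a voiceless stop between vowels /e/ and /i/, so it voices to [d]. /uheditzibetig/ → uheditzibedig.
Rule 2 (regressive voicing assimilation): /t/ precedes the voiced obstruent /z/, so it voices to [d] by assimilation. /uheditzibedig/ → uhedidzibedig.
Rule 3 (nasal place assimilation): no segment meets the environment; /uhedidzibedig/ is unchanged.
Rule 4 (intervocalic spirantization): /d/ is a stop between vowels /e/ and /i/, so it spirantizes to the fricative [z]. /b/ is a stop between vowels /i/ and /e/, so it spirantizes to the fricative [v]. /d/ is a stop between vowels /e/ and /i/, so it spirantizes to the fricative [z]. /uhedidzibedig/ → uhezidzivezig.
Rule 5 (final devoicing): /g/ is a voiced stop in word-final position, so it devoices to [k]. /uhezidzivezig/ → uhezidzivezik.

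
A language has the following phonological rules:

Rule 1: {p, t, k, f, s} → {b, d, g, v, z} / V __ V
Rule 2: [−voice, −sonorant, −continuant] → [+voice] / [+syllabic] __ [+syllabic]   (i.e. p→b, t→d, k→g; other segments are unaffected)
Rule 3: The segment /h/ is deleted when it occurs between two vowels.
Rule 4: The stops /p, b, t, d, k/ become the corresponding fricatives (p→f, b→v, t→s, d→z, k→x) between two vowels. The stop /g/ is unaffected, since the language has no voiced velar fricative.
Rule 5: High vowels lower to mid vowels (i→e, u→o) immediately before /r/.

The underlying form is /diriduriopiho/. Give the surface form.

Rule 1 (intervocalic voicing): /p/ is a voiceless obstruent between vowels /o/ and /i/, so it voices to [b]. /diriduriopiho/ → diriduriobiho.
Rule 2 (intervocalic voicing): no segment meets the environment; /diriduriobiho/ is unchanged.
Rule 3 (intervocalic h-deletion): /h/ occurs between vowels /i/ and /o/, so it deletes. /diriduriobiho/ → diriduriobio.
Rule 4 (intervocalic spirantization): /d/ is a stop between vowels /i/ and /u/, so it spirantizes to the fricative [z]. /b/ is a stop between vowels /o/ and /i/, so it spirantizes to the fricative [v]. /diriduriobio/ → dirizuriovio.
Rule 5 (pre-rhotic lowering): /i/ is a high vowel immediately before /r/, so it lowers to [e]. /u/ is a high vowel immediately before /r/, so it lowers to [o]. /dirizuriovio/ → derizoriovio.

derizoriovio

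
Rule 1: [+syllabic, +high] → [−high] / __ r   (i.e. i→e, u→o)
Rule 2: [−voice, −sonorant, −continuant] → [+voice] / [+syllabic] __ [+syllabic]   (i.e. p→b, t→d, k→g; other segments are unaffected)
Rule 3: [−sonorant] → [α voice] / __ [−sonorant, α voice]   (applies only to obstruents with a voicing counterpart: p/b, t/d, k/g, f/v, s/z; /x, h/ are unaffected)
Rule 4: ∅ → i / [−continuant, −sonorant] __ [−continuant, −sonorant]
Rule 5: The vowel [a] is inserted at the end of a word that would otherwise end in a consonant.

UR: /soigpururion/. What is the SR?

Rule 1 (pre-rhotic lowering): /u/ is a high vowel immediately before /r/, so it lowers to [o]. /u/ is a high vowel immediately before /r/, so it lowers to [o]. /soigpururion/ → soigpororion.
Rule 2 (intervocalic voicing): no segment meets the environment; /soigpororion/ is unchanged.
Rule 3 (regressive voicing assimilation): /g/ precedes the voiceless obstruent /p/, so it devoices to [k] by assimilation. /soigpororion/ → soikpororion.
Rule 4 (stop-cluster i-epenthesis): /k/ and /p/ form a stop–stop cluster, so [i] is inserted between them. /soikpororion/ → soikipororion.
Rule 5 (final a-epenthesis): the form ends in the consonant /n/, so [a] is inserted word-finally. /soikipororion/ → soikipororiona.

soikipororiona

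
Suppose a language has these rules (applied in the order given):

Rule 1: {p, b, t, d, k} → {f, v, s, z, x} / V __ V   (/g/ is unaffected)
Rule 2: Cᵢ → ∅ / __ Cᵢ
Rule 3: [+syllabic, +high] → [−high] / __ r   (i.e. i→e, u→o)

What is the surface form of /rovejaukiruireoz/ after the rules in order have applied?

rovejauxeruereoz

Rule 1 (intervocalic spirantization): /k/ is a stop between vowels /u/ and /i/, so it spirantizes to the fricative [x]. /rovejaukiruireoz/ → rovejauxiruireoz.
Rule 2 (degemination): no segment meets the environment; /rovejauxiruireoz/ is unchanged.
Rule 3 (pre-rhotic lowering): /i/ is a high vowel immediately before /r/, so it lowers to [e]. /i/ is a high vowel immediately before /r/, so it lowers to [e]. /rovejauxiruireoz/ → rovejauxeruereoz.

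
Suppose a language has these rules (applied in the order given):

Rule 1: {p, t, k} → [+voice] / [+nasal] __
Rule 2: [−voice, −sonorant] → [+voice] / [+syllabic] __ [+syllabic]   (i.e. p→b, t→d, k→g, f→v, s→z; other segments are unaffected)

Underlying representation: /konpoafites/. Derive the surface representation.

Rule 1 (post-nasal voicing): /p/ is a voiceless stop immediately after the nasal /n/, so it voices to [b]. /konpoafites/ → konboafites.
Rule 2 (intervocalic voicing): /f/ is a voiceless obstruent between vowels /a/ and /i/, so it voices to [v]. /t/ is a voiceless obstruent between vowels /i/ and /e/, so it voices to [d]. /konboafites/ → konboavides.

konboavides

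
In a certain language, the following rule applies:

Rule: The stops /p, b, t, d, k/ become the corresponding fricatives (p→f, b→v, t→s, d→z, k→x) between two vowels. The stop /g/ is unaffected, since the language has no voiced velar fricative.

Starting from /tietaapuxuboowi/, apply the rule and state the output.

tiesaafuxuvoowi

/t/ is a stop between vowels /e/ and /a/, so it spirantizes to the fricative [s].
/p/ is a stop between vowels /a/ and /u/, so it spirantizes to the fricative [f].
/b/ is a stop between vowels /u/ and /o/, so it spirantizes to the fricative [v].
The other instance of /t/ does not occur in the required environment and remains unchanged.
Surface form: [tiesaafuxuvoowi].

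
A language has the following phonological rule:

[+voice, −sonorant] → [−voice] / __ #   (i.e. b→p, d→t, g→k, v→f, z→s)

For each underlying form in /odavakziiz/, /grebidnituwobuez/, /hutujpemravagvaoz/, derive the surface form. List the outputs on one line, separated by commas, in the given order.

odavakziis, grebidnituwobues, hutujpemravagvaos

/odavakziiz/: /z/ is a voiced obstruent in word-final position, so it devoices to [s]. → [odavakziis].
/grebidnituwobuez/: /z/ is a voiced obstruent in word-final position, so it devoices to [s]. → [grebidnituwobues].
/hutujpemravagvaoz/: /z/ is a voiced obstruent in word-final position, so it devoices to [s]. → [hutujpemravagvaos].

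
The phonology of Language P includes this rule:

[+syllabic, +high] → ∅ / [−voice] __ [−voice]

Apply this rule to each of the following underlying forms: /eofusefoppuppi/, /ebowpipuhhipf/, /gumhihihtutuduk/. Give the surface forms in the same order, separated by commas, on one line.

/eofusefoppuppi/: /u/ is a high vowel flanked by voiceless consonants /f/ and /s/, so it deletes. /u/ is a high vowel flanked by voiceless consonants /p/ and /p/, so it deletes. → [eofsefoppppi].
/ebowpipuhhipf/: /i/ is a high vowel flanked by voiceless consonants /p/ and /p/, so it deletes. /u/ is a high vowel flanked by voiceless consonants /p/ and /h/, so it deletes. /i/ is a high vowel flanked by voiceless consonants /h/ and /p/, so it deletes. → [ebowpphhpf].
/gumhihihtutuduk/: /i/ is a high vowel flanked by voiceless consonants /h/ and /h/, so it deletes. /i/ is a high vowel flanked by voiceless consonants /h/ and /h/, so it deletes. /u/ is a high vowel flanked by voiceless consonants /t/ and /t/, so it deletes. → [gumhhhttuduk].

eofsefoppppi, ebowpphhpf, gumhhhttuduk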